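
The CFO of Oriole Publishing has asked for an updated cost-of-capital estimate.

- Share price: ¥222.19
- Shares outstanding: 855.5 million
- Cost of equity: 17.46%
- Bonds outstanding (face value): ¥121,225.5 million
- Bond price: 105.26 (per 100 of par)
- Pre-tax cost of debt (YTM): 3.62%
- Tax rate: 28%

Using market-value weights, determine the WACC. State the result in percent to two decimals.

Market value of equity E = 222.19 × 855.5m = 190083.545m. Market value of debt D = 121225.5m × 105.26/100 = 127601.9613m.
Total capital V = 190083.545 + 127601.9613 = 317685.5063.
Equity: weight = 190083.545/317685.5063 = 0.5983; cost = 17.46%.
Bonds outstanding: weight = 127601.9613/317685.5063 = 0.4017; after-tax cost = 3.62% × (1 − 28%) = 2.6064%.
WACC = 0.5983 × 17.4600% + 0.4017 × 2.6064% = 11.4939%.

11.49%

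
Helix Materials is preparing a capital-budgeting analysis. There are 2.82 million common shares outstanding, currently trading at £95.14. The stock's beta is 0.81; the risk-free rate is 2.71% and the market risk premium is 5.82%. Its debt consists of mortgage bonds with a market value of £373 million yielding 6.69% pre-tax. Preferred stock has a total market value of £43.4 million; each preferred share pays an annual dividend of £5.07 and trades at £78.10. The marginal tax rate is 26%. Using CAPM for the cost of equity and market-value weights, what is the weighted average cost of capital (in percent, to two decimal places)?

Cost of equity via CAPM: Re = 2.71% + 0.81 × 5.82% = 7.4242%.
Cost of preferred: Rp = 5.07 / 78.1 = 6.4917%.
Market value of equity E = 95.14 × 2.82m = 268.2948m.
Total capital V = 268.2948 + 43.4 + 373 = 684.6948.
Equity: weight = 268.2948/684.6948 = 0.3918; cost = 7.4242%.
Preferred: weight = 43.4/684.6948 = 0.0634; cost = 6.4917%.
Mortgage bonds: weight = 373/684.6948 = 0.5448; after-tax cost = 6.69% × (1 − 26%) = 4.9506%.
WACC = 0.3918 × 7.4242% + 0.0634 × 6.4917% + 0.5448 × 4.9506% = 6.0176%.

6.02%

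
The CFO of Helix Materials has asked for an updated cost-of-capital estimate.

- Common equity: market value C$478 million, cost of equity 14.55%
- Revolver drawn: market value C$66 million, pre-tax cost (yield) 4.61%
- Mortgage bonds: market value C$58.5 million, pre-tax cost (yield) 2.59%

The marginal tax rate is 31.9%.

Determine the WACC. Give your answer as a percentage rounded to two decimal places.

Total capital V = 478 + 66 + 58.5 = 602.5.
Equity: weight = 478/602.5 = 0.7934; cost = 14.55%.
Revolver drawn: weight = 66/602.5 = 0.1095; after-tax cost = 4.61% × (1 − 31.9%) = 3.1394%.
Mortgage bonds: weight = 58.5/602.5 = 0.0971; after-tax cost = 2.59% × (1 − 31.9%) = 1.7638%.
WACC = 0.7934 × 14.5500% + 0.1095 × 3.1394% + 0.0971 × 1.7638% = 12.0586%.

12.06%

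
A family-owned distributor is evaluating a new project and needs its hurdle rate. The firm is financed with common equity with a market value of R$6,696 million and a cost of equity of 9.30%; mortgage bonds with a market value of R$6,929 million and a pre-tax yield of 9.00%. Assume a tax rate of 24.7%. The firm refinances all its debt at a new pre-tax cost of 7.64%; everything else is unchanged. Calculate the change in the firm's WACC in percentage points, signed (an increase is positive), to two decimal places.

Current WACC:
Total capital V = 6696 + 6929 = 13625.
Equity: weight = 6696/13625 = 0.4914; cost = 9.3%.
Mortgage bonds: weight = 6929/13625 = 0.5086; after-tax cost = 9% × (1 − 24.7%) = 6.7770%.
WACC = 0.4914 × 9.3000% + 0.5086 × 6.7770% = 8.0169%.
After the change:
Total capital V = 6696 + 6929 = 13625.
Equity: weight = 6696/13625 = 0.4914; cost = 9.3%.
Mortgage bonds: weight = 6929/13625 = 0.5086; after-tax cost = 7.64% × (1 − 24.7%) = 5.7529%.
WACC = 0.4914 × 9.3000% + 0.5086 × 5.7529% = 7.4961%.
Change in WACC = 7.4961% − 8.0169% = -0.5208 pp.

-0.52 pp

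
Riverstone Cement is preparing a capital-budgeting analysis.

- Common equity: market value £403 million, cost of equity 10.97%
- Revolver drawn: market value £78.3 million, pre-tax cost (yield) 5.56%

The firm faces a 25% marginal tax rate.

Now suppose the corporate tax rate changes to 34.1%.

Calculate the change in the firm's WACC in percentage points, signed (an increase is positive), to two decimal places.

Current WACC:
Total capital V = 403 + 78.3 = 481.3.
Equity: weight = 403/481.3 = 0.8373; cost = 10.97%.
Revolver drawn: weight = 78.3/481.3 = 0.1627; after-tax cost = 5.56% × (1 − 25%) = 4.1700%.
WACC = 0.8373 × 10.9700% + 0.1627 × 4.1700% = 9.8637%.
After the change:
Total capital V = 403 + 78.3 = 481.3.
Equity: weight = 403/481.3 = 0.8373; cost = 10.97%.
Revolver drawn: weight = 78.3/481.3 = 0.1627; after-tax cost = 5.56% × (1 − 34.1%) = 3.6640%.
WACC = 0.8373 × 10.9700% + 0.1627 × 3.6640% = 9.7814%.
Change in WACC = 9.7814% − 9.8637% = -0.0823 pp.

-0.08 pp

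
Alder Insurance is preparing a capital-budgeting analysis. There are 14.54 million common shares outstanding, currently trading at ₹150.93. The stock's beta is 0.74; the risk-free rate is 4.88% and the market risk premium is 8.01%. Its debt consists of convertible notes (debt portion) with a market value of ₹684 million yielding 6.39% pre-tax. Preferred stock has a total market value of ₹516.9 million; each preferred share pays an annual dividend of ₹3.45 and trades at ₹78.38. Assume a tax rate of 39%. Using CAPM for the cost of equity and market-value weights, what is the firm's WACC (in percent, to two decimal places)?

8.44%

Cost of equity via CAPM: Re = 4.88% + 0.74 × 8.01% = 10.8074%.
Cost of preferred: Rp = 3.45 / 78.38 = 4.4016%.
Market value of equity E = 150.93 × 14.54m = 2194.5222m.
Total capital V = 2194.5222 + 516.9 + 684 = 3395.4222.
Equity: weight = 2194.5222/3395.4222 = 0.6463; cost = 10.8074%.
Preferred: weight = 516.9/3395.4222 = 0.1522; cost = 4.4016%.
Convertible notes (debt portion): weight = 684/3395.4222 = 0.2014; after-tax cost = 6.39% × (1 − 39%) = 3.8979%.
WACC = 0.6463 × 10.8074% + 0.1522 × 4.4016% + 0.2014 × 3.8979% = 8.4403%.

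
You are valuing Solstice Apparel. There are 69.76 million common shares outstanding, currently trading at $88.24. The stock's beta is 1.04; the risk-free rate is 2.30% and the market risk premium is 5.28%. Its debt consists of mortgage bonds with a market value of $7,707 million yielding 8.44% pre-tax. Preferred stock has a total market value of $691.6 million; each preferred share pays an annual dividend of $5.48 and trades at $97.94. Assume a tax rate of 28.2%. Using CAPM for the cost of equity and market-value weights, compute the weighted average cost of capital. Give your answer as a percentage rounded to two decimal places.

6.77%

Cost of equity via CAPM: Re = 2.3% + 1.04 × 5.28% = 7.7912%.
Cost of preferred: Rp = 5.48 / 97.94 = 5.5953%.
Market value of equity E = 88.24 × 69.76m = 6155.6224m.
Total capital V = 6155.6224 + 691.6 + 7707 = 14554.2224.
Equity: weight = 6155.6224/14554.2224 = 0.4229; cost = 7.7912%.
Preferred: weight = 691.6/14554.2224 = 0.0475; cost = 5.5953%.
Mortgage bonds: weight = 7707/14554.2224 = 0.5295; after-tax cost = 8.44% × (1 − 28.2%) = 6.0599%.
WACC = 0.4229 × 7.7912% + 0.0475 × 5.5953% + 0.5295 × 6.0599% = 6.7701%.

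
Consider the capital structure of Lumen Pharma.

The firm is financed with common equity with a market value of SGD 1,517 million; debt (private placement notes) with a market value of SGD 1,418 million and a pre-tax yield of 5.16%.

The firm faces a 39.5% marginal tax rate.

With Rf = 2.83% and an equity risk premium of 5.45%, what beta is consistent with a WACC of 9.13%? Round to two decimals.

2.19

Total capital V = 1517 + 1418 = 2935.
Equity weight = 1517/2935 = 0.5169.
Private placement notes weight = 1418/2935 = 0.4831.
Debt contribution = 0.4831 × 5.16% × (1 − 39.5%) = 1.5082%.
Required equity contribution = 9.13% − 1.5082% = 7.6218%  ⇒  Re = 14.7461%.
CAPM: 14.7461% = 2.83% + β × 5.45%  ⇒  β = 2.1864.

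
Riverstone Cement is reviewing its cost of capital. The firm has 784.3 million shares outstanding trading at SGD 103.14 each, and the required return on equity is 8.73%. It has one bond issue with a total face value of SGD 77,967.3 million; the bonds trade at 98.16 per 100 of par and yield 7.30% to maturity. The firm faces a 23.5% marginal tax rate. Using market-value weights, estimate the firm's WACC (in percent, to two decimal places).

7.20%

Market value of equity E = 103.14 × 784.3m = 80892.702m. Market value of debt D = 77967.3m × 98.16/100 = 76532.70168m.
Total capital V = 80892.702 + 76532.70168 = 157425.40368.
Equity: weight = 80892.702/157425.40368 = 0.5138; cost = 8.73%.
Bonds outstanding: weight = 76532.70168/157425.40368 = 0.4862; after-tax cost = 7.3% × (1 − 23.5%) = 5.5845%.
WACC = 0.5138 × 8.7300% + 0.4862 × 5.5845% = 7.2008%.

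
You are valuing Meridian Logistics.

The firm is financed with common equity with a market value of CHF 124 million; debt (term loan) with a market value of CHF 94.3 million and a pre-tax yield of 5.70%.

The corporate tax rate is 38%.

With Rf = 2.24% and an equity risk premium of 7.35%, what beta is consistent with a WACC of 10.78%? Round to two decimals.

1.91

Total capital V = 124 + 94.3 = 218.3.
Equity weight = 124/218.3 = 0.5680.
Term loan weight = 94.3/218.3 = 0.4320.
Debt contribution = 0.4320 × 5.7% × (1 − 38%) = 1.5266%.
Required equity contribution = 10.78% − 1.5266% = 9.2534%  ⇒  Re = 16.2905%.
CAPM: 16.2905% = 2.24% + β × 7.35%  ⇒  β = 1.9116.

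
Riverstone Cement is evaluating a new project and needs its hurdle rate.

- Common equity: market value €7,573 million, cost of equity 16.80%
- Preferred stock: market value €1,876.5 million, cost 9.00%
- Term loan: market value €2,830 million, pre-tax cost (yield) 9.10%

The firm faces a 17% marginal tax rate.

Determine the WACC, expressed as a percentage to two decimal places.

13.48%

Total capital V = 7573 + 1876.5 + 2830 = 12279.5.
Equity: weight = 7573/12279.5 = 0.6167; cost = 16.8%.
Preferred: weight = 1876.5/12279.5 = 0.1528; cost = 9%.
Term loan: weight = 2830/12279.5 = 0.2305; after-tax cost = 9.1% × (1 − 17%) = 7.5530%.
WACC = 0.6167 × 16.8000% + 0.1528 × 9.0000% + 0.2305 × 7.5530% = 13.4769%.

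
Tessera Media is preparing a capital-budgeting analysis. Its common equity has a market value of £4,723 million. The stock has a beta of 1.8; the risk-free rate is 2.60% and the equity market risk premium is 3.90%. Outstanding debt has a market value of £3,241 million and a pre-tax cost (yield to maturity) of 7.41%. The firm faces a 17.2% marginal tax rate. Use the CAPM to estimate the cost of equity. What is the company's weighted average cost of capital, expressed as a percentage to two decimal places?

8.20%

Cost of equity via CAPM: Re = 2.6% + 1.8 × 3.9% = 9.6200%.
Total capital V = 4723 + 3241 = 7964.
Equity: weight = 4723/7964 = 0.5930; cost = 9.62%.
Debt: weight = 3241/7964 = 0.4070; after-tax cost = 7.41% × (1 − 17.2%) = 6.1355%.
WACC = 0.5930 × 9.6200% + 0.4070 × 6.1355% = 8.2020%.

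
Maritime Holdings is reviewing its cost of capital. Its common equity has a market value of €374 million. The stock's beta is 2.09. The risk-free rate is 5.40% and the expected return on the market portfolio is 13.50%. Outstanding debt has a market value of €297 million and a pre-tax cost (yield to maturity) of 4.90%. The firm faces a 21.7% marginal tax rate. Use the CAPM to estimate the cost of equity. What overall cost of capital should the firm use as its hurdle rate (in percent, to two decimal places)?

Market risk premium = 13.5% − 5.4% = 8.1%.
Cost of equity via CAPM: Re = 5.4% + 2.09 × 8.1% = 22.3290%.
Total capital V = 374 + 297 = 671.
Equity: weight = 374/671 = 0.5574; cost = 22.329%.
Debt: weight = 297/671 = 0.4426; after-tax cost = 4.9% × (1 − 21.7%) = 3.8367%.
WACC = 0.5574 × 22.3290% + 0.4426 × 3.8367% = 14.1439%.

14.14%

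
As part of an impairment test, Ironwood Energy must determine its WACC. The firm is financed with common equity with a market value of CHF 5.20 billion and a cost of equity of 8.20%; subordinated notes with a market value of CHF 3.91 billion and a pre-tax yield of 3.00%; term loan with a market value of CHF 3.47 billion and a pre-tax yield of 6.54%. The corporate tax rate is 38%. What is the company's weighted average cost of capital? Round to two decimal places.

Total capital V = 5.2 + 3.91 + 3.47 = 12.58.
Equity: weight = 5.2/12.58 = 0.4134; cost = 8.2%.
Subordinated notes: weight = 3.91/12.58 = 0.3108; after-tax cost = 3% × (1 − 38%) = 1.8600%.
Term loan: weight = 3.47/12.58 = 0.2758; after-tax cost = 6.54% × (1 − 38%) = 4.0548%.
WACC = 0.4134 × 8.2000% + 0.3108 × 1.8600% + 0.2758 × 4.0548% = 5.0861%.

5.09%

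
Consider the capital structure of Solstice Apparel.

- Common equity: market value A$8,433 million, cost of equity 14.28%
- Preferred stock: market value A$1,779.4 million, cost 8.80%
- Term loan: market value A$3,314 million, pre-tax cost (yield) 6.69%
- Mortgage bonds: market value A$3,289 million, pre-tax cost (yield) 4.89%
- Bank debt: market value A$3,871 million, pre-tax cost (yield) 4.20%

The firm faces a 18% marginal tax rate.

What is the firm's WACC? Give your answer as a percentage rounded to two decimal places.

Total capital V = 8433 + 1779.4 + 3314 + 3289 + 3871 = 20686.4.
Equity: weight = 8433/20686.4 = 0.4077; cost = 14.28%.
Preferred: weight = 1779.4/20686.4 = 0.0860; cost = 8.8%.
Term loan: weight = 3314/20686.4 = 0.1602; after-tax cost = 6.69% × (1 − 18%) = 5.4858%.
Mortgage bonds: weight = 3289/20686.4 = 0.1590; after-tax cost = 4.89% × (1 − 18%) = 4.0098%.
Bank debt: weight = 3871/20686.4 = 0.1871; after-tax cost = 4.2% × (1 − 18%) = 3.4440%.
WACC = 0.4077 × 14.2800% + 0.0860 × 8.8000% + 0.1602 × 5.4858% + 0.1590 × 4.0098% + 0.1871 × 3.4440% = 8.7392%.

8.74%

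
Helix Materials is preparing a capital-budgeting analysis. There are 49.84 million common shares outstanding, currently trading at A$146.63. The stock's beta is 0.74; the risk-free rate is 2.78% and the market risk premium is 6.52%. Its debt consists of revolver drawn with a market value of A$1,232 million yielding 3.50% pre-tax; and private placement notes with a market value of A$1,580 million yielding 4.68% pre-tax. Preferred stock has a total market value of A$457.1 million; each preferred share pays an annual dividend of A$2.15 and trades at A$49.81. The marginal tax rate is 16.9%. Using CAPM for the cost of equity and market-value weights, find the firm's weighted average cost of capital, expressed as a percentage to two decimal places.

Cost of equity via CAPM: Re = 2.78% + 0.74 × 6.52% = 7.6048%.
Cost of preferred: Rp = 2.15 / 49.81 = 4.3164%.
Market value of equity E = 146.63 × 49.84m = 7308.0392m.
Total capital V = 7308.0392 + 457.1 + 1232 + 1580 = 10577.1392.
Equity: weight = 7308.0392/10577.1392 = 0.6909; cost = 7.6048%.
Preferred: weight = 457.1/10577.1392 = 0.0432; cost = 4.3164%.
Revolver drawn: weight = 1232/10577.1392 = 0.1165; after-tax cost = 3.5% × (1 − 16.9%) = 2.9085%.
Private placement notes: weight = 1580/10577.1392 = 0.1494; after-tax cost = 4.68% × (1 − 16.9%) = 3.8891%.
WACC = 0.6909 × 7.6048% + 0.0432 × 4.3164% + 0.1165 × 2.9085% + 0.1494 × 3.8891% = 6.3606%.

6.36%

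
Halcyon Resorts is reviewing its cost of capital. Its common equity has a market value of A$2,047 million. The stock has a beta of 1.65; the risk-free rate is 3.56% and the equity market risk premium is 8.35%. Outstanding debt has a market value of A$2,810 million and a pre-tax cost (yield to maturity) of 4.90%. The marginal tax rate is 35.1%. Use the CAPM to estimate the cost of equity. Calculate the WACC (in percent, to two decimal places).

9.15%

Cost of equity via CAPM: Re = 3.56% + 1.65 × 8.35% = 17.3375%.
Total capital V = 2047 + 2810 = 4857.
Equity: weight = 2047/4857 = 0.4215; cost = 17.3375%.
Debt: weight = 2810/4857 = 0.5785; after-tax cost = 4.9% × (1 − 35.1%) = 3.1801%.
WACC = 0.4215 × 17.3375% + 0.5785 × 3.1801% = 9.1468%.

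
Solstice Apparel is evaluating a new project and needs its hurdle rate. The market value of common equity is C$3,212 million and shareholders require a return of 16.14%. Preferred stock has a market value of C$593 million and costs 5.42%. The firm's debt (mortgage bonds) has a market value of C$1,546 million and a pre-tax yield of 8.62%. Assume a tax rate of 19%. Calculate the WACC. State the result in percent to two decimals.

Total capital V = 3212 + 593 + 1546 = 5351.
Equity: weight = 3212/5351 = 0.6003; cost = 16.14%.
Preferred: weight = 593/5351 = 0.1108; cost = 5.42%.
Mortgage bonds: weight = 1546/5351 = 0.2889; after-tax cost = 8.62% × (1 − 19%) = 6.9822%.
WACC = 0.6003 × 16.1400% + 0.1108 × 5.4200% + 0.2889 × 6.9822% = 12.3062%.

12.31%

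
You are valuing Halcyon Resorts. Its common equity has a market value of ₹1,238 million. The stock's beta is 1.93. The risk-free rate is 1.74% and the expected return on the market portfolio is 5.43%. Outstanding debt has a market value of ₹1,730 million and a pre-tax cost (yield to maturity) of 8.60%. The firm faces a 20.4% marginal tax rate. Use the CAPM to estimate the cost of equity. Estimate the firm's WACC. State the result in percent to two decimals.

7.69%

Market risk premium = 5.43% − 1.74% = 3.69%.
Cost of equity via CAPM: Re = 1.74% + 1.93 × 3.69% = 8.8617%.
Total capital V = 1238 + 1730 = 2968.
Equity: weight = 1238/2968 = 0.4171; cost = 8.8617%.
Debt: weight = 1730/2968 = 0.5829; after-tax cost = 8.6% × (1 − 20.4%) = 6.8456%.
WACC = 0.4171 × 8.8617% + 0.5829 × 6.8456% = 7.6865%.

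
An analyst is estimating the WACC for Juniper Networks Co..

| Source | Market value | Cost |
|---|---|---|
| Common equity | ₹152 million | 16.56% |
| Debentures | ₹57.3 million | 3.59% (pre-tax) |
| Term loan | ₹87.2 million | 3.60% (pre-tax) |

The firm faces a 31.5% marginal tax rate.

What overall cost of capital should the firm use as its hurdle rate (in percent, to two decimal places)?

9.69%

Total capital V = 152 + 57.3 + 87.2 = 296.5.
Equity: weight = 152/296.5 = 0.5126; cost = 16.56%.
Debentures: weight = 57.3/296.5 = 0.1933; after-tax cost = 3.59% × (1 − 31.5%) = 2.4592%.
Term loan: weight = 87.2/296.5 = 0.2941; after-tax cost = 3.6% × (1 − 31.5%) = 2.4660%.
WACC = 0.5126 × 16.5600% + 0.1933 × 2.4592% + 0.2941 × 2.4660% = 9.6899%.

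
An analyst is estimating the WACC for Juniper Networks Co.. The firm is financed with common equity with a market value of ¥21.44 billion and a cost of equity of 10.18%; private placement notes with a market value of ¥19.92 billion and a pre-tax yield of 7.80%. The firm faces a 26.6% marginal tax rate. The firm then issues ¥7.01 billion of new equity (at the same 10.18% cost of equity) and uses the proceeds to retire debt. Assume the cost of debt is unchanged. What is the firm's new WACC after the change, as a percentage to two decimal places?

After the change:
Total capital V = 28.45 + 12.91 = 41.36.
Equity: weight = 28.45/41.36 = 0.6879; cost = 10.18%.
Private placement notes: weight = 12.91/41.36 = 0.3121; after-tax cost = 7.8% × (1 − 26.6%) = 5.7252%.
WACC = 0.6879 × 10.1800% + 0.3121 × 5.7252% = 8.7895%.

8.79%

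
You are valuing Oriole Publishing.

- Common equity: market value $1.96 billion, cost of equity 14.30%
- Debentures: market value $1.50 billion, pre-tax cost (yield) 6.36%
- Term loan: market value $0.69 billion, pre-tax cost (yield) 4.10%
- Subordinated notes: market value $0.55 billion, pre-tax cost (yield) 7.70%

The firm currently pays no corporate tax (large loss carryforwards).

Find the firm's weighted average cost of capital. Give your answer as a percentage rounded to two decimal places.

9.50%

Total capital V = 1.96 + 1.5 + 0.69 + 0.55 = 4.7.
Equity: weight = 1.96/4.7 = 0.4170; cost = 14.3%.
Debentures: weight = 1.5/4.7 = 0.3191; after-tax cost = 6.36% × (1 − 0%) = 6.3600%.
Term loan: weight = 0.69/4.7 = 0.1468; after-tax cost = 4.1% × (1 − 0%) = 4.1000%.
Subordinated notes: weight = 0.55/4.7 = 0.1170; after-tax cost = 7.7% × (1 − 0%) = 7.7000%.
WACC = 0.4170 × 14.3000% + 0.3191 × 6.3600% + 0.1468 × 4.1000% + 0.1170 × 7.7000% = 9.4962%.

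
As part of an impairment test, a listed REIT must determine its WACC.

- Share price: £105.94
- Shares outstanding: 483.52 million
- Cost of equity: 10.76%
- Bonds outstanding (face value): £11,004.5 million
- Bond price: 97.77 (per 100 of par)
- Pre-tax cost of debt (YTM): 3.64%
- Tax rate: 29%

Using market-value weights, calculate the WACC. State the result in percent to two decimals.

9.34%

Market value of equity E = 105.94 × 483.52m = 51224.1088m. Market value of debt D = 11004.5m × 97.77/100 = 10759.09965m.
Total capital V = 51224.1088 + 10759.09965 = 61983.20845.
Equity: weight = 51224.1088/61983.20845 = 0.8264; cost = 10.76%.
Bonds outstanding: weight = 10759.09965/61983.20845 = 0.1736; after-tax cost = 3.64% × (1 − 29%) = 2.5844%.
WACC = 0.8264 × 10.7600% + 0.1736 × 2.5844% = 9.3409%.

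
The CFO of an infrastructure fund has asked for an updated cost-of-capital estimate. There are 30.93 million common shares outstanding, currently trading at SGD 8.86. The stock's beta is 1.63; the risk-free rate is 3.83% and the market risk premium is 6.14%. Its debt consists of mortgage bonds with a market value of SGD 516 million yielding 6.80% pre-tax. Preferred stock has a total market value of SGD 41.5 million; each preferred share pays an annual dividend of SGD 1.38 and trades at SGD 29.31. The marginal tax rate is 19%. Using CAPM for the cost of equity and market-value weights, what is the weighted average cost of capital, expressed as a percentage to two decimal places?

8.21%

Cost of equity via CAPM: Re = 3.83% + 1.63 × 6.14% = 13.8382%.
Cost of preferred: Rp = 1.38 / 29.31 = 4.7083%.
Market value of equity E = 8.86 × 30.93m = 274.0398m.
Total capital V = 274.0398 + 41.5 + 516 = 831.5398.
Equity: weight = 274.0398/831.5398 = 0.3296; cost = 13.8382%.
Preferred: weight = 41.5/831.5398 = 0.0499; cost = 4.7083%.
Mortgage bonds: weight = 516/831.5398 = 0.6205; after-tax cost = 6.8% × (1 − 19%) = 5.5080%.
WACC = 0.3296 × 13.8382% + 0.0499 × 4.7083% + 0.6205 × 5.5080% = 8.2134%.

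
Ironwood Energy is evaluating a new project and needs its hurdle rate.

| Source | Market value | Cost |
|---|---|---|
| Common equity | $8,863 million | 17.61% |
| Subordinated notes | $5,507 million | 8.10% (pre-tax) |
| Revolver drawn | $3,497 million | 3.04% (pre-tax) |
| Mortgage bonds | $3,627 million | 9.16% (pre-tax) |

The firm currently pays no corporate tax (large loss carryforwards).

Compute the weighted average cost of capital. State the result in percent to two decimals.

11.38%

Total capital V = 8863 + 5507 + 3497 + 3627 = 21494.
Equity: weight = 8863/21494 = 0.4123; cost = 17.61%.
Subordinated notes: weight = 5507/21494 = 0.2562; after-tax cost = 8.1% × (1 − 0%) = 8.1000%.
Revolver drawn: weight = 3497/21494 = 0.1627; after-tax cost = 3.04% × (1 − 0%) = 3.0400%.
Mortgage bonds: weight = 3627/21494 = 0.1687; after-tax cost = 9.16% × (1 − 0%) = 9.1600%.
WACC = 0.4123 × 17.6100% + 0.2562 × 8.1000% + 0.1627 × 3.0400% + 0.1687 × 9.1600% = 11.3771%.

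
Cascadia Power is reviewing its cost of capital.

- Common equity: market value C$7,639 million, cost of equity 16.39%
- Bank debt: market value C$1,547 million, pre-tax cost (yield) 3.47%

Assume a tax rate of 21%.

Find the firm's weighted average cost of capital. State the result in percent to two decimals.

14.09%

Total capital V = 7639 + 1547 = 9186.
Equity: weight = 7639/9186 = 0.8316; cost = 16.39%.
Bank debt: weight = 1547/9186 = 0.1684; after-tax cost = 3.47% × (1 − 21%) = 2.7413%.
WACC = 0.8316 × 16.3900% + 0.1684 × 2.7413% = 14.0914%.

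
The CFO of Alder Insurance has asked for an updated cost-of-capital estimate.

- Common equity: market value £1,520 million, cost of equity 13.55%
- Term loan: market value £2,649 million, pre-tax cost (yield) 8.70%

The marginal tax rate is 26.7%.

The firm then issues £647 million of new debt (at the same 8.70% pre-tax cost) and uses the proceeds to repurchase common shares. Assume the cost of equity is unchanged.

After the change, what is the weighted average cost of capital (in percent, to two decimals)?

After the change:
Total capital V = 873 + 3296 = 4169.
Equity: weight = 873/4169 = 0.2094; cost = 13.55%.
Term loan: weight = 3296/4169 = 0.7906; after-tax cost = 8.7% × (1 − 26.7%) = 6.3771%.
WACC = 0.2094 × 13.5500% + 0.7906 × 6.3771% = 7.8791%.

7.88%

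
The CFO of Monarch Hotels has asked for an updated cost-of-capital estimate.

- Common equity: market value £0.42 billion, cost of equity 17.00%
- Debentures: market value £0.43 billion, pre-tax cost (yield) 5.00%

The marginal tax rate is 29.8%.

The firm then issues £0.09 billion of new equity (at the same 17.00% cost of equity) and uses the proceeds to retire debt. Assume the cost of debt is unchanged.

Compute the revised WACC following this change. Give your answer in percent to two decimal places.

After the change:
Total capital V = 0.51 + 0.34 = 0.85.
Equity: weight = 0.51/0.85 = 0.6000; cost = 17%.
Debentures: weight = 0.34/0.85 = 0.4000; after-tax cost = 5% × (1 − 29.8%) = 3.5100%.
WACC = 0.6000 × 17.0000% + 0.4000 × 3.5100% = 11.6040%.

11.60%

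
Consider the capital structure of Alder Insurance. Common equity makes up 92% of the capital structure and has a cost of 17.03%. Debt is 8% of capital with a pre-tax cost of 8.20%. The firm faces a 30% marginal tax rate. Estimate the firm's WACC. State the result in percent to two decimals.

16.13%

After-tax cost of debt = 8.2% × (1 − 30%) = 5.7400%.
WACC = 0.920 × 17.0300% + 0.080 × 5.7400% = 16.1268%.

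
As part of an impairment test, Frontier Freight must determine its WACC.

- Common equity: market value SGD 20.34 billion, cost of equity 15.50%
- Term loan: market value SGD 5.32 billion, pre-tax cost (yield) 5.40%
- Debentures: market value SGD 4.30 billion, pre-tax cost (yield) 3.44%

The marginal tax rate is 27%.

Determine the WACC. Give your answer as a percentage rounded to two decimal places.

Total capital V = 20.34 + 5.32 + 4.3 = 29.96.
Equity: weight = 20.34/29.96 = 0.6789; cost = 15.5%.
Term loan: weight = 5.32/29.96 = 0.1776; after-tax cost = 5.4% × (1 − 27%) = 3.9420%.
Debentures: weight = 4.3/29.96 = 0.1435; after-tax cost = 3.44% × (1 − 27%) = 2.5112%.
WACC = 0.6789 × 15.5000% + 0.1776 × 3.9420% + 0.1435 × 2.5112% = 11.5834%.

11.58%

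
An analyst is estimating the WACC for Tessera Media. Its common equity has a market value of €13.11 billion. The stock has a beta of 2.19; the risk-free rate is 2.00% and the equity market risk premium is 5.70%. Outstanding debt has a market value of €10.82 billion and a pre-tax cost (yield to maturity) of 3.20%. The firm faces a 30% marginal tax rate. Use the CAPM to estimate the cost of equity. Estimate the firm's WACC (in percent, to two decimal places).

Cost of equity via CAPM: Re = 2.0% + 2.19 × 5.7% = 14.4830%.
Total capital V = 13.11 + 10.82 = 23.93.
Equity: weight = 13.11/23.93 = 0.5478; cost = 14.483%.
Debt: weight = 10.82/23.93 = 0.4522; after-tax cost = 3.2% × (1 − 30%) = 2.2400%.
WACC = 0.5478 × 14.4830% + 0.4522 × 2.2400% = 8.9473%.

8.95%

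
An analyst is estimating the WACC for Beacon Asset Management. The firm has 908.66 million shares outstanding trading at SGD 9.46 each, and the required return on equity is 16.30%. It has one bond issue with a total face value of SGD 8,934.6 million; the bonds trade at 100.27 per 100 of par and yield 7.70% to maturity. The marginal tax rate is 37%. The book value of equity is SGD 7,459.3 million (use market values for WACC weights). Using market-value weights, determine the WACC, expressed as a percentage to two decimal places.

Market value of equity E = 9.46 × 908.66m = 8595.9236m. Market value of debt D = 8934.6m × 100.27/100 = 8958.72342m.
Total capital V = 8595.9236 + 8958.72342 = 17554.64702.
Equity: weight = 8595.9236/17554.64702 = 0.4897; cost = 16.3%.
Bonds outstanding: weight = 8958.72342/17554.64702 = 0.5103; after-tax cost = 7.7% × (1 − 37%) = 4.8510%.
WACC = 0.4897 × 16.3000% + 0.5103 × 4.8510% = 10.4572%.

10.46%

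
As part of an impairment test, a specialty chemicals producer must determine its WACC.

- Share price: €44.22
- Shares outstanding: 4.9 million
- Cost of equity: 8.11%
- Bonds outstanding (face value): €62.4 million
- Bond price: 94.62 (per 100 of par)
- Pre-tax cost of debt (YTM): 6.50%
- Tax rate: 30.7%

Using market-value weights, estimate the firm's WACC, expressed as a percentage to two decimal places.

Market value of equity E = 44.22 × 4.9m = 216.678m. Market value of debt D = 62.4m × 94.62/100 = 59.04288m.
Total capital V = 216.678 + 59.04288 = 275.72088.
Equity: weight = 216.678/275.72088 = 0.7859; cost = 8.11%.
Bonds outstanding: weight = 59.04288/275.72088 = 0.2141; after-tax cost = 6.5% × (1 − 30.7%) = 4.5045%.
WACC = 0.7859 × 8.1100% + 0.2141 × 4.5045% = 7.3379%.

7.34%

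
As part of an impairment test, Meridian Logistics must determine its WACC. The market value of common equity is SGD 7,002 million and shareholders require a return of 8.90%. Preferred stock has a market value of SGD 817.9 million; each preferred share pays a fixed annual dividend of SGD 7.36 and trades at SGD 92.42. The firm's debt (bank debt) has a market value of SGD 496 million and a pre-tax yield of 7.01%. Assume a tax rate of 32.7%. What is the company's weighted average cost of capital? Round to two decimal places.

8.56%

Cost of preferred: Rp = 7.36 / 92.42 = 7.9636%.
Total capital V = 7002 + 817.9 + 496 = 8315.9.
Equity: weight = 7002/8315.9 = 0.8420; cost = 8.9%.
Preferred: weight = 817.9/8315.9 = 0.0984; cost = 7.9636%.
Bank debt: weight = 496/8315.9 = 0.0596; after-tax cost = 7.01% × (1 − 32.7%) = 4.7177%.
WACC = 0.8420 × 8.9000% + 0.0984 × 7.9636% + 0.0596 × 4.7177% = 8.5585%.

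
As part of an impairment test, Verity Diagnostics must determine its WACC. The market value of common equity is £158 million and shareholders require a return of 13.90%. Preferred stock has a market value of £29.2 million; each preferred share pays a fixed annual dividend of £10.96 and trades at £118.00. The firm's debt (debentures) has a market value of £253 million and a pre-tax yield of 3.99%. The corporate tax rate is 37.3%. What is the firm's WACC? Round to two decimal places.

Cost of preferred: Rp = 10.96 / 118.0 = 9.2881%.
Total capital V = 158 + 29.2 + 253 = 440.2.
Equity: weight = 158/440.2 = 0.3589; cost = 13.9%.
Preferred: weight = 29.2/440.2 = 0.0663; cost = 9.2881%.
Debentures: weight = 253/440.2 = 0.5747; after-tax cost = 3.99% × (1 − 37.3%) = 2.5017%.
WACC = 0.3589 × 13.9000% + 0.0663 × 9.2881% + 0.5747 × 2.5017% = 7.0430%.

7.04%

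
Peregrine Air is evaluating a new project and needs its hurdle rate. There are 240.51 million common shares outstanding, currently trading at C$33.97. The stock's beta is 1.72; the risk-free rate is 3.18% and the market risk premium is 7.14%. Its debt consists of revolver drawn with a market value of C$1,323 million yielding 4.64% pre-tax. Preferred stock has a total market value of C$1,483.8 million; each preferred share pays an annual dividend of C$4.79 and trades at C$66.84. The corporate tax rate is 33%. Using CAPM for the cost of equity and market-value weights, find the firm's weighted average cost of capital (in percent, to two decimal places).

Cost of equity via CAPM: Re = 3.18% + 1.72 × 7.14% = 15.4608%.
Cost of preferred: Rp = 4.79 / 66.84 = 7.1664%.
Market value of equity E = 33.97 × 240.51m = 8170.1247m.
Total capital V = 8170.1247 + 1483.8 + 1323 = 10976.9247.
Equity: weight = 8170.1247/10976.9247 = 0.7443; cost = 15.4608%.
Preferred: weight = 1483.8/10976.9247 = 0.1352; cost = 7.1664%.
Revolver drawn: weight = 1323/10976.9247 = 0.1205; after-tax cost = 4.64% × (1 − 33%) = 3.1088%.
WACC = 0.7443 × 15.4608% + 0.1352 × 7.1664% + 0.1205 × 3.1088% = 12.8509%.

12.85%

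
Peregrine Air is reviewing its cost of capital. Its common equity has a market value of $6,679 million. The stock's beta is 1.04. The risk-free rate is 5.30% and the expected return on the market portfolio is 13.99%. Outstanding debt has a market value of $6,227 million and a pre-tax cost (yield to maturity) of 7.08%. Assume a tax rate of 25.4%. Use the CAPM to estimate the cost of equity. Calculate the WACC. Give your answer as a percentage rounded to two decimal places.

9.97%

Market risk premium = 13.99% − 5.3% = 8.69%.
Cost of equity via CAPM: Re = 5.3% + 1.04 × 8.69% = 14.3376%.
Total capital V = 6679 + 6227 = 12906.
Equity: weight = 6679/12906 = 0.5175; cost = 14.3376%.
Debt: weight = 6227/12906 = 0.4825; after-tax cost = 7.08% × (1 − 25.4%) = 5.2817%.
WACC = 0.5175 × 14.3376% + 0.4825 × 5.2817% = 9.9682%.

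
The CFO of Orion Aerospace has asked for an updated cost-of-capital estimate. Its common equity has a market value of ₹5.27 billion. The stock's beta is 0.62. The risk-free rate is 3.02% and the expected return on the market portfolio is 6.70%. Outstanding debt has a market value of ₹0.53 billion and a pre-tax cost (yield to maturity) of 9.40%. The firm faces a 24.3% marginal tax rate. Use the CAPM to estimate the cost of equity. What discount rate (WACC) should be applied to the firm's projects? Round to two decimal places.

Market risk premium = 6.7% − 3.02% = 3.68%.
Cost of equity via CAPM: Re = 3.02% + 0.62 × 3.68% = 5.3016%.
Total capital V = 5.27 + 0.53 = 5.8.
Equity: weight = 5.27/5.8 = 0.9086; cost = 5.3016%.
Debt: weight = 0.53/5.8 = 0.0914; after-tax cost = 9.4% × (1 − 24.3%) = 7.1158%.
WACC = 0.9086 × 5.3016% + 0.0914 × 7.1158% = 5.4674%.

5.47%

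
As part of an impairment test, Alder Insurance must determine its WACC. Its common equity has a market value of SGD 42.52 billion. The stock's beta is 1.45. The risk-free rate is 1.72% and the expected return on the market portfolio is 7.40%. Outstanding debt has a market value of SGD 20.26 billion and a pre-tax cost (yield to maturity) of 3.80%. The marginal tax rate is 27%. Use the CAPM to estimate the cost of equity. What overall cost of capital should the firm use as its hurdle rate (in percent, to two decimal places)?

Market risk premium = 7.4% − 1.72% = 5.68%.
Cost of equity via CAPM: Re = 1.72% + 1.45 × 5.68% = 9.9560%.
Total capital V = 42.52 + 20.26 = 62.78.
Equity: weight = 42.52/62.78 = 0.6773; cost = 9.956%.
Debt: weight = 20.26/62.78 = 0.3227; after-tax cost = 3.8% × (1 − 27%) = 2.7740%.
WACC = 0.6773 × 9.9560% + 0.3227 × 2.7740% = 7.6383%.

7.64%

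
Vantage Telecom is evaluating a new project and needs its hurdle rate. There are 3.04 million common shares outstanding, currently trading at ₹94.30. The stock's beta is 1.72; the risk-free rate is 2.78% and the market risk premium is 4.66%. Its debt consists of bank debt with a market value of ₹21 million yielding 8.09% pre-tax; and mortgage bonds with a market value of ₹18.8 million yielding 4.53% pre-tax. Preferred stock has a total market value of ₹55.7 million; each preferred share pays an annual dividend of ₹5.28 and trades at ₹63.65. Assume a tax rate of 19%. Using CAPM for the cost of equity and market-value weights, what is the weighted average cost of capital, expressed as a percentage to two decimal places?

Cost of equity via CAPM: Re = 2.78% + 1.72 × 4.66% = 10.7952%.
Cost of preferred: Rp = 5.28 / 63.65 = 8.2954%.
Market value of equity E = 94.3 × 3.04m = 286.672m.
Total capital V = 286.672 + 55.7 + 21 + 18.8 = 382.172.
Equity: weight = 286.672/382.172 = 0.7501; cost = 10.7952%.
Preferred: weight = 55.7/382.172 = 0.1457; cost = 8.2954%.
Bank debt: weight = 21/382.172 = 0.0549; after-tax cost = 8.09% × (1 − 19%) = 6.5529%.
Mortgage bonds: weight = 18.8/382.172 = 0.0492; after-tax cost = 4.53% × (1 − 19%) = 3.6693%.
WACC = 0.7501 × 10.7952% + 0.1457 × 8.2954% + 0.0549 × 6.5529% + 0.0492 × 3.6693% = 9.8472%.

9.85%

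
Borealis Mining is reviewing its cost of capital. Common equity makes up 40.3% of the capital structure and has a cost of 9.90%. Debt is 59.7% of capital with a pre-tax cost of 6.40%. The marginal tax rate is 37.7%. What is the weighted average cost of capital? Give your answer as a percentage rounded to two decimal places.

After-tax cost of debt = 6.4% × (1 − 37.7%) = 3.9872%.
WACC = 0.403 × 9.9000% + 0.597 × 3.9872% = 6.3701%.

6.37%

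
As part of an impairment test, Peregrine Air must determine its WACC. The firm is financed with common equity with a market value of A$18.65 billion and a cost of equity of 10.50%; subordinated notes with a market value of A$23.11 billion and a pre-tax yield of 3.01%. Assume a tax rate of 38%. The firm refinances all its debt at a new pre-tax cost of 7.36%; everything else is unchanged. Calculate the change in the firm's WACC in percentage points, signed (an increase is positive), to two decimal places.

+1.49 pp

Current WACC:
Total capital V = 18.65 + 23.11 = 41.76.
Equity: weight = 18.65/41.76 = 0.4466; cost = 10.5%.
Subordinated notes: weight = 23.11/41.76 = 0.5534; after-tax cost = 3.01% × (1 − 38%) = 1.8662%.
WACC = 0.4466 × 10.5000% + 0.5534 × 1.8662% = 5.7221%.
After the change:
Total capital V = 18.65 + 23.11 = 41.76.
Equity: weight = 18.65/41.76 = 0.4466; cost = 10.5%.
Subordinated notes: weight = 23.11/41.76 = 0.5534; after-tax cost = 7.36% × (1 − 38%) = 4.5632%.
WACC = 0.4466 × 10.5000% + 0.5534 × 4.5632% = 7.2146%.
Change in WACC = 7.2146% − 5.7221% = 1.4925 pp.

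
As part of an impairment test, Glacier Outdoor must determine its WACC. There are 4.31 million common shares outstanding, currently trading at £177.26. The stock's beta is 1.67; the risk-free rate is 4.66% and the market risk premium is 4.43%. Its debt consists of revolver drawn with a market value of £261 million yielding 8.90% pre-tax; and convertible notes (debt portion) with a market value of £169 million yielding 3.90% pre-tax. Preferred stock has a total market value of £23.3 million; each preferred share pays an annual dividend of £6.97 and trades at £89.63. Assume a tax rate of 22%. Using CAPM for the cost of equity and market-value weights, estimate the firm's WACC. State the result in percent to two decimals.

9.63%

Cost of equity via CAPM: Re = 4.66% + 1.67 × 4.43% = 12.0581%.
Cost of preferred: Rp = 6.97 / 89.63 = 7.7764%.
Market value of equity E = 177.26 × 4.31m = 763.9906m.
Total capital V = 763.9906 + 23.3 + 261 + 169 = 1217.2906.
Equity: weight = 763.9906/1217.2906 = 0.6276; cost = 12.0581%.
Preferred: weight = 23.3/1217.2906 = 0.0191; cost = 7.7764%.
Revolver drawn: weight = 261/1217.2906 = 0.2144; after-tax cost = 8.9% × (1 − 22%) = 6.9420%.
Convertible notes (debt portion): weight = 169/1217.2906 = 0.1388; after-tax cost = 3.9% × (1 − 22%) = 3.0420%.
WACC = 0.6276 × 12.0581% + 0.0191 × 7.7764% + 0.2144 × 6.9420% + 0.1388 × 3.0420% = 9.6275%.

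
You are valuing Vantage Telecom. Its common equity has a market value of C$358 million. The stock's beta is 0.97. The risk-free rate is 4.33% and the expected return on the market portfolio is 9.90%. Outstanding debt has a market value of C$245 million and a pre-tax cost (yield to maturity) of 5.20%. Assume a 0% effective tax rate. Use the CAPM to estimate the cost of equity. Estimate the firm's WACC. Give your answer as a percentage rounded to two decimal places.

Market risk premium = 9.9% − 4.33% = 5.57%.
Cost of equity via CAPM: Re = 4.33% + 0.97 × 5.57% = 9.7329%.
Total capital V = 358 + 245 = 603.
Equity: weight = 358/603 = 0.5937; cost = 9.7329%.
Debt: weight = 245/603 = 0.4063; after-tax cost = 5.2% × (1 − 0%) = 5.2000%.
WACC = 0.5937 × 9.7329% + 0.4063 × 5.2000% = 7.8912%.

7.89%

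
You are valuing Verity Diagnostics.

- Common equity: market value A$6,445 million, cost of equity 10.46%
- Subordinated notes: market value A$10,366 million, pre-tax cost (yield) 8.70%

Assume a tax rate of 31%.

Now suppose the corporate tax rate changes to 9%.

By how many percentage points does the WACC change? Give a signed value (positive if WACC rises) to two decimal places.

+1.18 pp

Current WACC:
Total capital V = 6445 + 10366 = 16811.
Equity: weight = 6445/16811 = 0.3834; cost = 10.46%.
Subordinated notes: weight = 10366/16811 = 0.6166; after-tax cost = 8.7% × (1 − 31%) = 6.0030%.
WACC = 0.3834 × 10.4600% + 0.6166 × 6.0030% = 7.7117%.
After the change:
Total capital V = 6445 + 10366 = 16811.
Equity: weight = 6445/16811 = 0.3834; cost = 10.46%.
Subordinated notes: weight = 10366/16811 = 0.6166; after-tax cost = 8.7% × (1 − 9%) = 7.9170%.
WACC = 0.3834 × 10.4600% + 0.6166 × 7.9170% = 8.8919%.
Change in WACC = 8.8919% − 7.7117% = 1.1802 pp.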